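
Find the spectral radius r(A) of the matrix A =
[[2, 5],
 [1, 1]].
r(A) = (3 + sqrt(21))/2 ≈ 3.7913

The eigenvalues of A are the roots of its characteristic polynomial. With M = A (coefficients from the trace and determinant):
  p(λ) = det(λ I - M) = λ^2 - 3λ - 3.
For λ^2 - 3λ - 3 the discriminant is 21. It is nonnegative but not a perfect square, so the roots are real and irrational: λ = (3 ± sqrt(21))/2 ≈ 3.7913, -0.7913.
Thus the eigenvalues (to 4 decimals) are 3.7913 (modulus 3.7913); -0.7913 (modulus 0.7913). The spectral radius is the largest modulus: r(A) = (3 + sqrt(21))/2 ≈ 3.7913. (Cross-check: r(A) ≤ ||A||_2 ≈ 5.5414; equality holds whenever A is normal, though it can also hold for some non-normal A.)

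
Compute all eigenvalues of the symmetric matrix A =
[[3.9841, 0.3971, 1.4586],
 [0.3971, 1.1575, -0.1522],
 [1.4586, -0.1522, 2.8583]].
sigma(A) ≈ {1, 2, 5}

A is real symmetric, so its spectrum consists of real eigenvalues. Expanding the characteristic polynomial of the displayed matrix gives
  det(λ I - A) = p(λ) = λ^3 + (-8)λ^2 + (17)λ + (-10).
Solving p(λ) = 0 yields eigenvalues ≈ 1, 2, 5. (A is shown rounded to 4 decimals, so these recover the underlying integer eigenvalues to within that precision.)
Verification: the trace of A = 8 equals the sum of eigenvalues 8, and det(A) ≈ 9.9994 matches the eigenvalue product 10.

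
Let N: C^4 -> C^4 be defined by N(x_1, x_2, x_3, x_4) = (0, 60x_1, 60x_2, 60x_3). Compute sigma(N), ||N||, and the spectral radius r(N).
sigma(N) = {0}; ||N|| = 60; r(N) = 0. (N is nilpotent with N^4 = 0.)

On C^4, N is a strictly lower-triangular matrix with 60 on the subdiagonal and zeros elsewhere, so its characteristic polynomial is lambda^4 and every eigenvalue is 0: sigma(N) = {0}. For the operator norm, N e_i = 60e_{i+1} for i = 1, ..., 3 and N e_4 = 0, so the singular values of N are 60 (with multiplicity 3) and 0; hence ||N|| = 60. The spectral radius r(N) = max|lambda| = 0. Note ||N|| > r(N) — characteristic of non-normal nilpotent operators. Indeed N^4 = 0.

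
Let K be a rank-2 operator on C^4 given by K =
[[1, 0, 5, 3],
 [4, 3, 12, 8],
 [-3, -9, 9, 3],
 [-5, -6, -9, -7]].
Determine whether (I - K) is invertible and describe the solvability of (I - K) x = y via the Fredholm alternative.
(I - K) is invertible (det(I - K) = 156 ≠ 0), so for every y in C^4 the equation (I - K) x = y has a unique solution.

K has rank 2 and factors as K = U V^T = u1 v1^T + u2 v2^T with u1 = (1, 3, 0, -3), v1 = (2, 3, 2, 2), u2 = (1, 2, 3, -1), v2 = (-1, -3, 3, 1) (multiplying out reproduces the displayed K). The nonzero eigenvalues of U V^T coincide with those of the 2 x 2 matrix G = V^T U = [[v1·u1, v1·u2], [v2·u1, v2·u2]] = [[5, 12], [-13, 1]], and by the Sylvester determinant identity det(I_4 - U V^T) = det(I_2 - V^T U) = det([[-4, -12], [13, 0]]) = (-4)(0) - (-12)(13) = 156. (Direct check: I - K =
[[0, 0, -5, -3],
 [-4, -2, -12, -8],
 [3, 9, -8, -3],
 [5, 6, 9, 8]]
has determinant 156.) The finite-dimensional Fredholm alternative says: either (I - K) is invertible, or ker(I - K) ≠ {0} and then range(I - K) = ker((I - K)^*)^⊥, with dim ker(I - K) = dim ker((I - K)^*). Since det(I - K) ≠ 0, 1 is not an eigenvalue of K and ker(I - K) = {0}, so we are in the first case: for every y there is a unique x = (I - K)^(-1) y. (Explicitly, by the Woodbury identity, (I - U V^T)^(-1) = I + U (I_2 - G)^(-1) V^T.)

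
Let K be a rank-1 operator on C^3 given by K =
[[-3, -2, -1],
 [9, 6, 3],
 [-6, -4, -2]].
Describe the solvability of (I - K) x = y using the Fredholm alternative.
(I - K) is singular (det(I - K) = 0, i.e. 1 ∈ sigma(K)). (I - K) x = y is solvable iff y ⊥ ker((I - K)^*) = span{(-3, -2, -1)}, i.e. iff -3y_1 - 2y_2 - y_3 = 0. When solvable, the solutions are x = y + c·(1, -3, 2), c arbitrary (ker(I - K) = span{(1, -3, 2)}, dimension 1).

K has rank 1, so it is an outer product K = u v^T: every row of K is a multiple of one row vector. Reading off the entries, u = (1, -3, 2) and v = (-3, -2, -1) (row i of K equals u_i·v^T). A rank-one matrix u v^T satisfies K u = u (v·u) and kills the (2)-dimensional subspace v^⊥, so its characteristic polynomial is lambda^2 (lambda - v·u) with v·u = tr K = 1. Hence the eigenvalues of I - K are 1 (multiplicity 2) and 1 - (1) = 0, so det(I - K) = 0. (Direct check: I - K =
[[4, 2, 1],
 [-9, -5, -3],
 [6, 4, 3]]
has determinant 0.) So 1 is an eigenvalue of K and (I - K) is not invertible. The finite-dimensional Fredholm alternative says: either (I - K) is invertible, or ker(I - K) ≠ {0} and then range(I - K) = ker((I - K)^*)^⊥, with dim ker(I - K) = dim ker((I - K)^*). We are in the second case, so we need both kernels. Kernel of I - K: (I - K) u = u - u (v·u) = u - u = 0, so ker(I - K) = span{u} = span{(1, -3, 2)} (it is exactly 1-dimensional because rank(I - K) = 2). Kernel of the adjoint: K is real, so (I - K)^* = I - K^T = I - v u^T, and (I - v u^T) v = v - v (u·v) = 0; hence ker((I - K)^*) = span{v} = span{(-3, -2, -1)}. Therefore (I - K) x = y is solvable iff <y, v> = 0, i.e. iff -3y_1 - 2y_2 - y_3 = 0. When this holds, K y = u (v·y) = 0, so (I - K) y = y and x = y is a particular solution; the full solution set is the line x = y + c·u = y + c·(1, -3, 2), c ∈ C.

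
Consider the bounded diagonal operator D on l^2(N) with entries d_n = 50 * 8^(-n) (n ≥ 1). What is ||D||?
||D|| = 25/4 (attained at n = 1)

For D diagonal, ||D|| = sup_n |d_n|. The sequence d_n = 50 * 8^(-n) is positive and strictly decreasing (ratio 8^(-1) < 1), so the supremum is d_1 = 50/8 = 25/4. Hence ||D|| = 25/4.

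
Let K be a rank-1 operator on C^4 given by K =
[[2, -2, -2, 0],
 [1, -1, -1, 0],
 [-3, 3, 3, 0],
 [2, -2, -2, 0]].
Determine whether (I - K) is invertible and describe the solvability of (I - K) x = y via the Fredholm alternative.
(I - K) is invertible (det(I - K) = -3 ≠ 0), so for every y in C^4 the equation (I - K) x = y has a unique solution.

K has rank 1, so it is an outer product K = u v^T: every row of K is a multiple of one row vector. Reading off the entries, u = (-2, -1, 3, -2) and v = (-1, 1, 1, 0) (row i of K equals u_i·v^T). A rank-one matrix u v^T satisfies K u = u (v·u) and kills the (3)-dimensional subspace v^⊥, so its characteristic polynomial is lambda^3 (lambda - v·u) with v·u = tr K = 4. Hence the eigenvalues of I - K are 1 (multiplicity 3) and 1 - (4) = -3, so det(I - K) = -3. (Direct check: I - K =
[[-1, 2, 2, 0],
 [-1, 2, 1, 0],
 [3, -3, -2, 0],
 [-2, 2, 2, 1]]
has determinant -3.) The finite-dimensional Fredholm alternative says: either (I - K) is invertible, or ker(I - K) ≠ {0} and then range(I - K) = ker((I - K)^*)^⊥, with dim ker(I - K) = dim ker((I - K)^*). Since det(I - K) ≠ 0, 1 is not an eigenvalue of K and ker(I - K) = {0}, so we are in the first case: for every y there is a unique x = (I - K)^(-1) y. Explicitly, by the Sherman–Morrison formula, (I - u v^T)^(-1) = I + u v^T/(1 - v·u), i.e. (I - K)^(-1) = I + K/(-3).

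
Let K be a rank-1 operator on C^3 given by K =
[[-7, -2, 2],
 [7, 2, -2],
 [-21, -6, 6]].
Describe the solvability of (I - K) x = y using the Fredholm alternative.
(I - K) is singular (det(I - K) = 0, i.e. 1 ∈ sigma(K)). (I - K) x = y is solvable iff y ⊥ ker((I - K)^*) = span{(-7, -2, 2)}, i.e. iff -7y_1 - 2y_2 + 2y_3 = 0. When solvable, the solutions are x = y + c·(1, -1, 3), c arbitrary (ker(I - K) = span{(1, -1, 3)}, dimension 1).

K has rank 1, so it is an outer product K = u v^T: every row of K is a multiple of one row vector. Reading off the entries, u = (1, -1, 3) and v = (-7, -2, 2) (row i of K equals u_i·v^T). A rank-one matrix u v^T satisfies K u = u (v·u) and kills the (2)-dimensional subspace v^⊥, so its characteristic polynomial is lambda^2 (lambda - v·u) with v·u = tr K = 1. Hence the eigenvalues of I - K are 1 (multiplicity 2) and 1 - (1) = 0, so det(I - K) = 0. (Direct check: I - K =
[[8, 2, -2],
 [-7, -1, 2],
 [21, 6, -5]]
has determinant 0.) So 1 is an eigenvalue of K and (I - K) is not invertible. The finite-dimensional Fredholm alternative says: either (I - K) is invertible, or ker(I - K) ≠ {0} and then range(I - K) = ker((I - K)^*)^⊥, with dim ker(I - K) = dim ker((I - K)^*). We are in the second case, so we need both kernels. Kernel of I - K: (I - K) u = u - u (v·u) = u - u = 0, so ker(I - K) = span{u} = span{(1, -1, 3)} (it is exactly 1-dimensional because rank(I - K) = 2). Kernel of the adjoint: K is real, so (I - K)^* = I - K^T = I - v u^T, and (I - v u^T) v = v - v (u·v) = 0; hence ker((I - K)^*) = span{v} = span{(-7, -2, 2)}. Therefore (I - K) x = y is solvable iff <y, v> = 0, i.e. iff -7y_1 - 2y_2 + 2y_3 = 0. When this holds, K y = u (v·y) = 0, so (I - K) y = y and x = y is a particular solution; the full solution set is the line x = y + c·u = y + c·(1, -1, 3), c ∈ C.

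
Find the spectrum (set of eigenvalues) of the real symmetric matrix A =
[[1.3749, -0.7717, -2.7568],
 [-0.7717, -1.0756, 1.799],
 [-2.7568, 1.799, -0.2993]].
sigma(A) ≈ {-3, -1, 4}

A is real symmetric, so its spectrum consists of real eigenvalues. Expanding the characteristic polynomial of the displayed matrix gives
  det(λ I - A) = p(λ) = λ^3 + (0)λ^2 + (-13)λ + (-12).
Solving p(λ) = 0 yields eigenvalues ≈ -3, -1, 4. (A is shown rounded to 4 decimals, so these recover the underlying integer eigenvalues to within that precision.)
Verification: the trace of A = 0 equals the sum of eigenvalues 0, and det(A) ≈ 12.0001 matches the eigenvalue product 12.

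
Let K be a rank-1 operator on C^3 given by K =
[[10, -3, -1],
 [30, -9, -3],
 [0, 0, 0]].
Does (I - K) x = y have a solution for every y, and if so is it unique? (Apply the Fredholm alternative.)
(I - K) is singular (det(I - K) = 0, i.e. 1 ∈ sigma(K)). (I - K) x = y is solvable iff y ⊥ ker((I - K)^*) = span{(10, -3, -1)}, i.e. iff 10y_1 - 3y_2 - y_3 = 0. When solvable, the solutions are x = y + c·(1, 3, 0), c arbitrary (ker(I - K) = span{(1, 3, 0)}, dimension 1).

K has rank 1, so it is an outer product K = u v^T: every row of K is a multiple of one row vector. Reading off the entries, u = (1, 3, 0) and v = (10, -3, -1) (row i of K equals u_i·v^T). A rank-one matrix u v^T satisfies K u = u (v·u) and kills the (2)-dimensional subspace v^⊥, so its characteristic polynomial is lambda^2 (lambda - v·u) with v·u = tr K = 1. Hence the eigenvalues of I - K are 1 (multiplicity 2) and 1 - (1) = 0, so det(I - K) = 0. (Direct check: I - K =
[[-9, 3, 1],
 [-30, 10, 3],
 [0, 0, 1]]
has determinant 0.) So 1 is an eigenvalue of K and (I - K) is not invertible. The finite-dimensional Fredholm alternative says: either (I - K) is invertible, or ker(I - K) ≠ {0} and then range(I - K) = ker((I - K)^*)^⊥, with dim ker(I - K) = dim ker((I - K)^*). We are in the second case, so we need both kernels. Kernel of I - K: (I - K) u = u - u (v·u) = u - u = 0, so ker(I - K) = span{u} = span{(1, 3, 0)} (it is exactly 1-dimensional because rank(I - K) = 2). Kernel of the adjoint: K is real, so (I - K)^* = I - K^T = I - v u^T, and (I - v u^T) v = v - v (u·v) = 0; hence ker((I - K)^*) = span{v} = span{(10, -3, -1)}. Therefore (I - K) x = y is solvable iff <y, v> = 0, i.e. iff 10y_1 - 3y_2 - y_3 = 0. When this holds, K y = u (v·y) = 0, so (I - K) y = y and x = y is a particular solution; the full solution set is the line x = y + c·u = y + c·(1, 3, 0), c ∈ C.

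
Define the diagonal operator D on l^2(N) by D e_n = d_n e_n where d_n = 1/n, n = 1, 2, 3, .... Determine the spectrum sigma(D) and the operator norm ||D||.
sigma(D) = {1/n : n ≥ 1} ∪ {0}; ||D|| = 1

A bounded diagonal operator on l^2 with diagonal entries d_n has spectrum equal to the closure of {d_n : n ≥ 1}: every d_n is an eigenvalue (with eigenvector e_n), so {d_n} ⊂ sigma(D); the spectrum is closed, so its closure is too; and for lambda not in the closure, (D - lambda I) has bounded inverse (the diagonal entries 1/(d_n - lambda) are bounded). For our sequence d_n = 1/n, n = 1, 2, 3, ...:
  - {d_n} = {1/n : n ≥ 1}; the only limit point is 0
  - closure = {1/n : n ≥ 1} ∪ {0}
For the norm: a diagonal operator has ||D|| = sup_n |d_n|. Here d_n = 1/n is positive and decreasing, so sup_n |d_n| = d_1 = 1. So ||D|| = 1.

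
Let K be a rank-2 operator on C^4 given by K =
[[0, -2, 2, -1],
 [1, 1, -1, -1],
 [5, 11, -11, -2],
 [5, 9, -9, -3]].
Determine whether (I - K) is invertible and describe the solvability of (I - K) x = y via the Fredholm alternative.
(I - K) is invertible (det(I - K) = 32 ≠ 0), so for every y in C^4 the equation (I - K) x = y has a unique solution.

K has rank 2 and factors as K = U V^T = u1 v1^T + u2 v2^T with u1 = (-1, 0, 3, 2), v1 = (1, 3, -3, 0), u2 = (1, 1, 2, 3), v2 = (1, 1, -1, -1) (multiplying out reproduces the displayed K). The nonzero eigenvalues of U V^T coincide with those of the 2 x 2 matrix G = V^T U = [[v1·u1, v1·u2], [v2·u1, v2·u2]] = [[-10, -2], [-6, -3]], and by the Sylvester determinant identity det(I_4 - U V^T) = det(I_2 - V^T U) = det([[11, 2], [6, 4]]) = (11)(4) - (2)(6) = 32. (Direct check: I - K =
[[1, 2, -2, 1],
 [-1, 0, 1, 1],
 [-5, -11, 12, 2],
 [-5, -9, 9, 4]]
has determinant 32.) The finite-dimensional Fredholm alternative says: either (I - K) is invertible, or ker(I - K) ≠ {0} and then range(I - K) = ker((I - K)^*)^⊥, with dim ker(I - K) = dim ker((I - K)^*). Since det(I - K) ≠ 0, 1 is not an eigenvalue of K and ker(I - K) = {0}, so we are in the first case: for every y there is a unique x = (I - K)^(-1) y. (Explicitly, by the Woodbury identity, (I - U V^T)^(-1) = I + U (I_2 - G)^(-1) V^T.)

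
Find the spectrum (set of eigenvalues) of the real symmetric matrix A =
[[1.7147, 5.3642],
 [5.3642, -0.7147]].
sigma(A) ≈ {-5, 6}

A is real symmetric, so its spectrum consists of real eigenvalues. Expanding the characteristic polynomial of the displayed matrix gives
  det(λ I - A) = p(λ) = λ^2 + (-1)λ + (-30).
Solving p(λ) = 0 yields eigenvalues ≈ -5, 6. (A is shown rounded to 4 decimals, so these recover the underlying integer eigenvalues to within that precision.)
Verification: the trace of A = 1 equals the sum of eigenvalues 1, and det(A) ≈ -30.0001 matches the eigenvalue product -30.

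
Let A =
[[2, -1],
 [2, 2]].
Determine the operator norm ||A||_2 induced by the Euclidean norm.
||A||_2 = 3 (= sqrt(largest eigenvalue of A^T A))

||A||_2 = sigma_max(A) = sqrt(lambda_max(A^T A)). Form the symmetric matrix M = A^T A =
[[8, 2],
 [2, 5]].
Its characteristic polynomial (trace, determinant of M give the coefficients) is
  p(λ) = det(λ I - M) = λ^2 - 13λ + 36.
For λ^2 - 13λ + 36 the discriminant is 25. It is a perfect square (5^2), so the roots are rational: λ = (13 ± 5)/2 = 9, 4.
So the eigenvalues of A^T A are ≈ 4, 9 (all ≥ 0, as they must be for A^T A). The largest is λ_max = 9, hence ||A||_2 = sqrt(λ_max) = 3.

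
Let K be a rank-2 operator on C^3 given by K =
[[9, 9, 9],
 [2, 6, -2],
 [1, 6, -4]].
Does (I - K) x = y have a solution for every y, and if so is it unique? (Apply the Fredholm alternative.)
(I - K) is invertible (det(I - K) = -31 ≠ 0), so for every y in C^3 the equation (I - K) x = y has a unique solution.

K has rank 2 and factors as K = U V^T = u1 v1^T + u2 v2^T with u1 = (3, 2, 2), v1 = (2, 3, 1), u2 = (-3, 2, 3), v2 = (-1, 0, -2) (multiplying out reproduces the displayed K). The nonzero eigenvalues of U V^T coincide with those of the 2 x 2 matrix G = V^T U = [[v1·u1, v1·u2], [v2·u1, v2·u2]] = [[14, 3], [-7, -3]], and by the Sylvester determinant identity det(I_3 - U V^T) = det(I_2 - V^T U) = det([[-13, -3], [7, 4]]) = (-13)(4) - (-3)(7) = -31. (Direct check: I - K =
[[-8, -9, -9],
 [-2, -5, 2],
 [-1, -6, 5]]
has determinant -31.) The finite-dimensional Fredholm alternative says: either (I - K) is invertible, or ker(I - K) ≠ {0} and then range(I - K) = ker((I - K)^*)^⊥, with dim ker(I - K) = dim ker((I - K)^*). Since det(I - K) ≠ 0, 1 is not an eigenvalue of K and ker(I - K) = {0}, so we are in the first case: for every y there is a unique x = (I - K)^(-1) y. (Explicitly, by the Woodbury identity, (I - U V^T)^(-1) = I + U (I_2 - G)^(-1) V^T.)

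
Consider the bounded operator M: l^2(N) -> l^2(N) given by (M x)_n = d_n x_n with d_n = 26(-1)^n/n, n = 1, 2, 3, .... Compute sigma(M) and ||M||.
sigma(M) = {26(-1)^n/n : n ≥ 1} ∪ {0}; ||M|| = 26

A bounded diagonal operator on l^2 with diagonal entries d_n has spectrum equal to the closure of {d_n : n ≥ 1}: every d_n is an eigenvalue (with eigenvector e_n), so {d_n} ⊂ sigma(M); the spectrum is closed, so its closure is too; and for lambda not in the closure, (M - lambda I) has bounded inverse (the diagonal entries 1/(d_n - lambda) are bounded). For our sequence d_n = 26(-1)^n/n, n = 1, 2, 3, ...:
  - {d_n} = {26(-1)^n/n : n ≥ 1}; the only limit point is 0
  - closure = {26(-1)^n/n : n ≥ 1} ∪ {0}
For the norm: a diagonal operator has ||M|| = sup_n |d_n|. Here |d_n| = 26/n is decreasing, so sup_n |d_n| = |d_1| = 26. So ||M|| = 26.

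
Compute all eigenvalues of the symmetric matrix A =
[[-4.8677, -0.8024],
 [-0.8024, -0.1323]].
sigma(A) ≈ {-5, 0}

A is real symmetric, so its spectrum consists of real eigenvalues. Expanding the characteristic polynomial of the displayed matrix gives
  det(λ I - A) = p(λ) = λ^2 + (5)λ + (0).
Solving p(λ) = 0 yields eigenvalues ≈ -5, 0. (A is shown rounded to 4 decimals, so these recover the underlying integer eigenvalues to within that precision.)
Verification: the trace of A = -5 equals the sum of eigenvalues -5, and det(A) ≈ 0.0002 matches the eigenvalue product 0.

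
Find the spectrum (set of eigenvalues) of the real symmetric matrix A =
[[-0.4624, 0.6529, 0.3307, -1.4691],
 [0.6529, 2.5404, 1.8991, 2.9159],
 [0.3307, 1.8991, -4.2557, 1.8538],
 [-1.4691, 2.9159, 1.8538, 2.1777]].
sigma(A) ≈ {-5, -2, 1, 6}

A is real symmetric, so its spectrum consists of real eigenvalues. Expanding the characteristic polynomial of the displayed matrix gives
  det(λ I - A) = p(λ) = λ^4 + (0)λ^3 + (-33)λ^2 + (-27.9989)λ + (60.0028).
Solving p(λ) = 0 yields eigenvalues ≈ -5, -2, 1, 6. (A is shown rounded to 4 decimals, so these recover the underlying integer eigenvalues to within that precision.)
Verification: the trace of A = 0 equals the sum of eigenvalues 0, and det(A) ≈ 60.0028 matches the eigenvalue product 60.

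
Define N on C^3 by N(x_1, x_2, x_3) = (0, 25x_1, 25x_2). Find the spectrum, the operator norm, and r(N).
sigma(N) = {0}; ||N|| = 25; r(N) = 0. (N is nilpotent with N^3 = 0.)

On C^3, N is a strictly lower-triangular matrix with 25 on the subdiagonal and zeros elsewhere, so its characteristic polynomial is lambda^3 and every eigenvalue is 0: sigma(N) = {0}. For the operator norm, N e_i = 25e_{i+1} for i = 1, ..., 2 and N e_3 = 0, so the singular values of N are 25 (with multiplicity 2) and 0; hence ||N|| = 25. The spectral radius r(N) = max|lambda| = 0. Note ||N|| > r(N) — characteristic of non-normal nilpotent operators. Indeed N^3 = 0.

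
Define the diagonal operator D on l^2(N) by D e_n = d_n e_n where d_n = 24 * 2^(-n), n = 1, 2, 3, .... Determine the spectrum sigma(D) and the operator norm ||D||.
sigma(D) = {24 * 2^(-n) : n ≥ 1} ∪ {0}; ||D|| = 12

A bounded diagonal operator on l^2 with diagonal entries d_n has spectrum equal to the closure of {d_n : n ≥ 1}: every d_n is an eigenvalue (with eigenvector e_n), so {d_n} ⊂ sigma(D); the spectrum is closed, so its closure is too; and for lambda not in the closure, (D - lambda I) has bounded inverse (the diagonal entries 1/(d_n - lambda) are bounded). For our sequence d_n = 24 * 2^(-n), n = 1, 2, 3, ...:
  - {d_n} = {24 * 2^(-n) : n ≥ 1}; the only limit point is 0
  - closure = {24 * 2^(-n) : n ≥ 1} ∪ {0}
For the norm: a diagonal operator has ||D|| = sup_n |d_n|. Here d_n = 24 * 2^(-n) is positive and decreasing, so sup_n |d_n| = d_1 = 24/2 = 12. So ||D|| = 12.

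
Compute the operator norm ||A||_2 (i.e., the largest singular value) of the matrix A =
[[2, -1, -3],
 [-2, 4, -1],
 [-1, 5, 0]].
||A||_2 ≈ 6.9142 (= sqrt(largest eigenvalue of A^T A))

||A||_2 = sigma_max(A) = sqrt(lambda_max(A^T A)). Form the symmetric matrix M = A^T A =
[[9, -15, -4],
 [-15, 42, -1],
 [-4, -1, 10]].
Its characteristic polynomial (trace, sum of principal 2x2 minors, determinant of M give the coefficients) is
  p(λ) = det(λ I - M) = λ^3 - 61λ^2 + 646λ - 729.
No integer candidate from the rational root theorem (±divisors of 729) is a root, so the roots are irrational. The cubic discriminant is Δ = 315348321 > 0, so there are three distinct real roots. p(1) = -143 and p(2) = 327 have opposite signs, so a root lies in (1, 2); Newton's method refines it to λ ≈ 1.2799. p(11) = 327 and p(12) = -33 have opposite signs, so a root lies in (11, 12); Newton's method refines it to λ ≈ 11.914. p(47) = -1293 and p(48) = 327 have opposite signs, so a root lies in (47, 48); Newton's method refines it to λ ≈ 47.806. Check (Vieta): the three roots sum to 61, matching tr M = 61.
So the eigenvalues of A^T A are ≈ 1.2799, 11.914, 47.806 (all ≥ 0, as they must be for A^T A). The largest is λ_max ≈ 47.806, hence ||A||_2 = sqrt(λ_max) ≈ 6.9142.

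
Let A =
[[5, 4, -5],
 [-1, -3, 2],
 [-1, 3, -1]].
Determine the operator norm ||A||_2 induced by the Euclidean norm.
||A||_2 ≈ 8.9836 (= sqrt(largest eigenvalue of A^T A))

||A||_2 = sigma_max(A) = sqrt(lambda_max(A^T A)). Form the symmetric matrix M = A^T A =
[[27, 20, -26],
 [20, 34, -29],
 [-26, -29, 30]].
Its characteristic polynomial (trace, sum of principal 2x2 minors, determinant of M give the coefficients) is
  p(λ) = det(λ I - M) = λ^3 - 91λ^2 + 831λ - 9.
No integer candidate from the rational root theorem (±divisors of 9) is a root, so the roots are irrational. The cubic discriminant is Δ = 3408230736 > 0, so there are three distinct real roots. p(0) = -9 and p(1) = 732 have opposite signs, so a root lies in (0, 1); Newton's method refines it to λ ≈ 0.0108. p(10) = 201 and p(11) = -548 have opposite signs, so a root lies in (10, 11); Newton's method refines it to λ ≈ 10.2846. p(80) = -3929 and p(81) = 1692 have opposite signs, so a root lies in (80, 81); Newton's method refines it to λ ≈ 80.7046. Check (Vieta): the three roots sum to 91, matching tr M = 91.
So the eigenvalues of A^T A are ≈ 0.0108, 10.2846, 80.7046 (all ≥ 0, as they must be for A^T A). The largest is λ_max ≈ 80.7046, hence ||A||_2 = sqrt(λ_max) ≈ 8.9836.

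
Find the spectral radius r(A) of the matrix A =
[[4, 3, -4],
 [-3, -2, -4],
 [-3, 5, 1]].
r(A) ≈ 6.3078

The eigenvalues of A are the roots of its characteristic polynomial. With M = A (coefficients from the trace, the sum of principal 2x2 minors, and det A):
  p(λ) = det(λ I - M) = λ^3 - 3λ^2 + 11λ - 201.
No integer candidate from the rational root theorem (±divisors of 201) is a root, so the roots are irrational. The cubic discriminant is Δ = -997376 < 0, so there is one real root and a complex-conjugate pair. p(6) = -27 and p(7) = 72 have opposite signs, so a root lies in (6, 7); Newton's method refines it to λ ≈ 6.3078. Dividing out (λ - (6.3078)) leaves approximately λ^2 + 3.3078λ + 31.8652. For λ^2 + 3.3078λ + 31.8652 the discriminant is -116.519. It is negative, so the remaining roots are the complex-conjugate pair λ ≈ -1.6539 ± 5.3972i. Their product equals the constant term, so |λ|^2 ≈ 31.8652 and |λ| ≈ 5.6449.
Thus the eigenvalues (to 4 decimals) are 6.3078 (modulus 6.3078); -1.6539 ± 5.3972i (modulus 5.6449). The spectral radius is the largest modulus: r(A) ≈ 6.3078. (Cross-check: r(A) ≤ ||A||_2 ≈ 6.429; equality holds whenever A is normal, though it can also hold for some non-normal A.)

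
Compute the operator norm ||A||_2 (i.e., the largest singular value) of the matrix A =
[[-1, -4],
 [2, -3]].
||A||_2 = sqrt((30 + sqrt(416))/2) ≈ 5.0198 (= sqrt(largest eigenvalue of A^T A))

||A||_2 = sigma_max(A) = sqrt(lambda_max(A^T A)). Form the symmetric matrix M = A^T A =
[[5, -2],
 [-2, 25]].
Its characteristic polynomial (trace, determinant of M give the coefficients) is
  p(λ) = det(λ I - M) = λ^2 - 30λ + 121.
For λ^2 - 30λ + 121 the discriminant is 416. It is nonnegative but not a perfect square, so the roots are real and irrational: λ = (30 ± sqrt(416))/2 ≈ 25.198, 4.802.
So the eigenvalues of A^T A are ≈ 4.802, 25.198 (all ≥ 0, as they must be for A^T A). The largest is λ_max = (30 + sqrt(416))/2 ≈ 25.198, hence ||A||_2 = sqrt(λ_max) = sqrt((30 + sqrt(416))/2) ≈ 5.0198.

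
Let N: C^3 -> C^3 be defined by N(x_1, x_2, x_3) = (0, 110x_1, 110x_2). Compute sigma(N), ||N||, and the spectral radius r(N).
sigma(N) = {0}; ||N|| = 110; r(N) = 0. (N is nilpotent with N^3 = 0.)

On C^3, N is a strictly lower-triangular matrix with 110 on the subdiagonal and zeros elsewhere, so its characteristic polynomial is lambda^3 and every eigenvalue is 0: sigma(N) = {0}. For the operator norm, N e_i = 110e_{i+1} for i = 1, ..., 2 and N e_3 = 0, so the singular values of N are 110 (with multiplicity 2) and 0; hence ||N|| = 110. The spectral radius r(N) = max|lambda| = 0. Note ||N|| > r(N) — characteristic of non-normal nilpotent operators. Indeed N^3 = 0.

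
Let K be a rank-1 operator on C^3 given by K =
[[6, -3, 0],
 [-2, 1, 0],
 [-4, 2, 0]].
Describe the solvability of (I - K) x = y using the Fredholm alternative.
(I - K) is invertible (det(I - K) = -6 ≠ 0), so for every y in C^3 the equation (I - K) x = y has a unique solution.

K has rank 1, so it is an outer product K = u v^T: every row of K is a multiple of one row vector. Reading off the entries, u = (3, -1, -2) and v = (2, -1, 0) (row i of K equals u_i·v^T). A rank-one matrix u v^T satisfies K u = u (v·u) and kills the (2)-dimensional subspace v^⊥, so its characteristic polynomial is lambda^2 (lambda - v·u) with v·u = tr K = 7. Hence the eigenvalues of I - K are 1 (multiplicity 2) and 1 - (7) = -6, so det(I - K) = -6. (Direct check: I - K =
[[-5, 3, 0],
 [2, 0, 0],
 [4, -2, 1]]
has determinant -6.) The finite-dimensional Fredholm alternative says: either (I - K) is invertible, or ker(I - K) ≠ {0} and then range(I - K) = ker((I - K)^*)^⊥, with dim ker(I - K) = dim ker((I - K)^*). Since det(I - K) ≠ 0, 1 is not an eigenvalue of K and ker(I - K) = {0}, so we are in the first case: for every y there is a unique x = (I - K)^(-1) y. Explicitly, by the Sherman–Morrison formula, (I - u v^T)^(-1) = I + u v^T/(1 - v·u), i.e. (I - K)^(-1) = I + K/(-6).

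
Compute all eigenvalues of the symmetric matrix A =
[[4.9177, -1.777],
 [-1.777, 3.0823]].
sigma(A) ≈ {2, 6}

A is real symmetric, so its spectrum consists of real eigenvalues. Expanding the characteristic polynomial of the displayed matrix gives
  det(λ I - A) = p(λ) = λ^2 + (-8)λ + (12).
Solving p(λ) = 0 yields eigenvalues ≈ 2, 6. (A is shown rounded to 4 decimals, so these recover the underlying integer eigenvalues to within that precision.)
Verification: the trace of A = 8 equals the sum of eigenvalues 8, and det(A) ≈ 12.0001 matches the eigenvalue product 12.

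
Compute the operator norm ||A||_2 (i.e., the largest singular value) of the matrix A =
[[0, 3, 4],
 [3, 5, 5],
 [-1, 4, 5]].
||A||_2 ≈ 10.8437 (= sqrt(largest eigenvalue of A^T A))

||A||_2 = sigma_max(A) = sqrt(lambda_max(A^T A)). Form the symmetric matrix M = A^T A =
[[10, 11, 10],
 [11, 50, 57],
 [10, 57, 66]].
Its characteristic polynomial (trace, sum of principal 2x2 minors, determinant of M give the coefficients) is
  p(λ) = det(λ I - M) = λ^3 - 126λ^2 + 990λ - 64.
No integer candidate from the rational root theorem (±divisors of 64) is a root, so the roots are irrational. The cubic discriminant is Δ = 11310365232 > 0, so there are three distinct real roots. p(0) = -64 and p(1) = 801 have opposite signs, so a root lies in (0, 1); Newton's method refines it to λ ≈ 0.0652. p(8) = 304 and p(9) = -631 have opposite signs, so a root lies in (8, 9); Newton's method refines it to λ ≈ 8.3496. p(117) = -7435 and p(118) = 5364 have opposite signs, so a root lies in (117, 118); Newton's method refines it to λ ≈ 117.5852. Check (Vieta): the three roots sum to 126, matching tr M = 126.
So the eigenvalues of A^T A are ≈ 0.0652, 8.3496, 117.5852 (all ≥ 0, as they must be for A^T A). The largest is λ_max ≈ 117.5852, hence ||A||_2 = sqrt(λ_max) ≈ 10.8437.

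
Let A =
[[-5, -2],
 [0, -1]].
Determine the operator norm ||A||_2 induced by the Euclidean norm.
||A||_2 = sqrt((30 + sqrt(800))/2) ≈ 5.3983 (= sqrt(largest eigenvalue of A^T A))

||A||_2 = sigma_max(A) = sqrt(lambda_max(A^T A)). Form the symmetric matrix M = A^T A =
[[25, 10],
 [10, 5]].
Its characteristic polynomial (trace, determinant of M give the coefficients) is
  p(λ) = det(λ I - M) = λ^2 - 30λ + 25.
For λ^2 - 30λ + 25 the discriminant is 800. It is nonnegative but not a perfect square, so the roots are real and irrational: λ = (30 ± sqrt(800))/2 ≈ 29.1421, 0.8579.
So the eigenvalues of A^T A are ≈ 0.8579, 29.1421 (all ≥ 0, as they must be for A^T A). The largest is λ_max = (30 + sqrt(800))/2 ≈ 29.1421, hence ||A||_2 = sqrt(λ_max) = sqrt((30 + sqrt(800))/2) ≈ 5.3983.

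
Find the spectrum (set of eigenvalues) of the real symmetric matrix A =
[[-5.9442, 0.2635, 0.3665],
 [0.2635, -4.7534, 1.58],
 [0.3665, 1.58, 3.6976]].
sigma(A) ≈ {-6, -5, 4}

A is real symmetric, so its spectrum consists of real eigenvalues. Expanding the characteristic polynomial of the displayed matrix gives
  det(λ I - A) = p(λ) = λ^3 + (7)λ^2 + (-14)λ + (-120.0023).
Solving p(λ) = 0 yields eigenvalues ≈ -6, -5, 4. (A is shown rounded to 4 decimals, so these recover the underlying integer eigenvalues to within that precision.)
Verification: the trace of A = -7 equals the sum of eigenvalues -7, and det(A) ≈ 120.0023 matches the eigenvalue product 120.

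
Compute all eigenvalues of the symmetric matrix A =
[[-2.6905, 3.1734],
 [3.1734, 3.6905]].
sigma(A) ≈ {-4, 5}

A is real symmetric, so its spectrum consists of real eigenvalues. Expanding the characteristic polynomial of the displayed matrix gives
  det(λ I - A) = p(λ) = λ^2 + (-1)λ + (-20).
Solving p(λ) = 0 yields eigenvalues ≈ -4, 5. (A is shown rounded to 4 decimals, so these recover the underlying integer eigenvalues to within that precision.)
Verification: the trace of A = 1 equals the sum of eigenvalues 1, and det(A) ≈ -19.9998 matches the eigenvalue product -20.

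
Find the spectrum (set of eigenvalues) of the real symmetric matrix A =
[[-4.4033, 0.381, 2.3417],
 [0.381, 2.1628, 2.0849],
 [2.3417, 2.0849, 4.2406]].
sigma(A) ≈ {-5, 1, 6}

A is real symmetric, so its spectrum consists of real eigenvalues. Expanding the characteristic polynomial of the displayed matrix gives
  det(λ I - A) = p(λ) = λ^3 + (-2)λ^2 + (-29)λ + (30).
Solving p(λ) = 0 yields eigenvalues ≈ -5, 1, 6. (A is shown rounded to 4 decimals, so these recover the underlying integer eigenvalues to within that precision.)
Verification: the trace of A = 2 equals the sum of eigenvalues 2, and det(A) ≈ -30.0000 matches the eigenvalue product -30.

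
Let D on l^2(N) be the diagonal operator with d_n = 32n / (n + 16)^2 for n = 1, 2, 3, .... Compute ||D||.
||D|| = 1/2 (attained at n = 16)

For D diagonal, ||D|| = sup_n |d_n|. Treat f(x) = 32x / (x + 16)^2 for real x > 0. By the quotient rule, f'(x) = 32(16 - x)/(x + 16)^3, which is positive for x < 16 and negative for x > 16. So f has a unique maximum at x = 16, and since 16 is a positive integer, the supremum over n ≥ 1 is attained at n = 16: d_16 = 32·16/(16 + 16)^2 = 32·16/1024 = 1/2. Hence ||D|| = 1/2.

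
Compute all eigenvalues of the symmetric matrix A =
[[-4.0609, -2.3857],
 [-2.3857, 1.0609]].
sigma(A) ≈ {-5, 2}

A is real symmetric, so its spectrum consists of real eigenvalues. Expanding the characteristic polynomial of the displayed matrix gives
  det(λ I - A) = p(λ) = λ^2 + (3)λ + (-10).
Solving p(λ) = 0 yields eigenvalues ≈ -5, 2. (A is shown rounded to 4 decimals, so these recover the underlying integer eigenvalues to within that precision.)
Verification: the trace of A = -3 equals the sum of eigenvalues -3, and det(A) ≈ -9.9998 matches the eigenvalue product -10.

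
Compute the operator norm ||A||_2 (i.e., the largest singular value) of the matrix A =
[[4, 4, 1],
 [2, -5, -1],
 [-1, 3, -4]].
||A||_2 ≈ 7.1055 (= sqrt(largest eigenvalue of A^T A))

||A||_2 = sigma_max(A) = sqrt(lambda_max(A^T A)). Form the symmetric matrix M = A^T A =
[[21, 3, 6],
 [3, 50, -3],
 [6, -3, 18]].
Its characteristic polynomial (trace, sum of principal 2x2 minors, determinant of M give the coefficients) is
  p(λ) = det(λ I - M) = λ^3 - 89λ^2 + 2274λ - 16641.
No integer candidate from the rational root theorem (±divisors of 16641) is a root, so the roots are irrational. The cubic discriminant is Δ = 143809065 > 0, so there are three distinct real roots. p(12) = -441 and p(13) = 77 have opposite signs, so a root lies in (12, 13); Newton's method refines it to λ ≈ 12.8379. p(25) = 209 and p(26) = -105 have opposite signs, so a root lies in (25, 26); Newton's method refines it to λ ≈ 25.6742. p(50) = -441 and p(51) = 495 have opposite signs, so a root lies in (50, 51); Newton's method refines it to λ ≈ 50.4878. Check (Vieta): the three roots sum to 89, matching tr M = 89.
So the eigenvalues of A^T A are ≈ 12.8379, 25.6742, 50.4878 (all ≥ 0, as they must be for A^T A). The largest is λ_max ≈ 50.4878, hence ||A||_2 = sqrt(λ_max) ≈ 7.1055.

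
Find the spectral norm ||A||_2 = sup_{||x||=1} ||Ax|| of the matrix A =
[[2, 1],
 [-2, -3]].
||A||_2 = sqrt((18 + sqrt(260))/2) ≈ 4.1306 (= sqrt(largest eigenvalue of A^T A))

||A||_2 = sigma_max(A) = sqrt(lambda_max(A^T A)). Form the symmetric matrix M = A^T A =
[[8, 8],
 [8, 10]].
Its characteristic polynomial (trace, determinant of M give the coefficients) is
  p(λ) = det(λ I - M) = λ^2 - 18λ + 16.
For λ^2 - 18λ + 16 the discriminant is 260. It is nonnegative but not a perfect square, so the roots are real and irrational: λ = (18 ± sqrt(260))/2 ≈ 17.0623, 0.9377.
So the eigenvalues of A^T A are ≈ 0.9377, 17.0623 (all ≥ 0, as they must be for A^T A). The largest is λ_max = (18 + sqrt(260))/2 ≈ 17.0623, hence ||A||_2 = sqrt(λ_max) = sqrt((18 + sqrt(260))/2) ≈ 4.1306.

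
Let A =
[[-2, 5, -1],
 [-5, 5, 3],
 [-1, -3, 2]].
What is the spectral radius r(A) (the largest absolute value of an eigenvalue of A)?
r(A) ≈ 5.7423

The eigenvalues of A are the roots of its characteristic polynomial. With M = A (coefficients from the trace, the sum of principal 2x2 minors, and det A):
  p(λ) = det(λ I - M) = λ^3 - 5λ^2 + 29λ + 23.
No integer candidate from the rational root theorem (±divisors of 23) is a root, so the roots are irrational. The cubic discriminant is Δ = -139344 < 0, so there is one real root and a complex-conjugate pair. p(-1) = -12 and p(0) = 23 have opposite signs, so a root lies in (-1, 0); Newton's method refines it to λ ≈ -0.6975. Dividing out (λ - (-0.6975)) leaves approximately λ^2 - 5.6975λ + 32.9741. For λ^2 - 5.6975λ + 32.9741 the discriminant is -99.4348. It is negative, so the remaining roots are the complex-conjugate pair λ ≈ 2.8488 ± 4.9858i. Their product equals the constant term, so |λ|^2 ≈ 32.9741 and |λ| ≈ 5.7423.
Thus the eigenvalues (to 4 decimals) are -0.6975 (modulus 0.6975); 2.8488 ± 4.9858i (modulus 5.7423). The spectral radius is the largest modulus: r(A) ≈ 5.7423. (Cross-check: r(A) ≤ ||A||_2 ≈ 9.0349; equality holds whenever A is normal, though it can also hold for some non-normal A.)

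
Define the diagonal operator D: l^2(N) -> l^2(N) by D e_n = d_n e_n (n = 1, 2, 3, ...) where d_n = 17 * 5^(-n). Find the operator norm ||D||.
||D|| = 17/5 (attained at n = 1)

For D diagonal, ||D|| = sup_n |d_n|. The sequence d_n = 17 * 5^(-n) is positive and strictly decreasing (ratio 5^(-1) < 1), so the supremum is d_1 = 17/5. Hence ||D|| = 17/5.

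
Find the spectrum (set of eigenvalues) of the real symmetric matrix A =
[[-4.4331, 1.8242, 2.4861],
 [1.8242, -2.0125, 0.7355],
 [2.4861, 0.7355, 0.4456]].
sigma(A) ≈ {-6, -2, 2}

A is real symmetric, so its spectrum consists of real eigenvalues. Expanding the characteristic polynomial of the displayed matrix gives
  det(λ I - A) = p(λ) = λ^3 + (6)λ^2 + (-4)λ + (-24).
Solving p(λ) = 0 yields eigenvalues ≈ -6, -2, 2. (A is shown rounded to 4 decimals, so these recover the underlying integer eigenvalues to within that precision.)
Verification: the trace of A = -6 equals the sum of eigenvalues -6, and det(A) ≈ 24.0006 matches the eigenvalue product 24.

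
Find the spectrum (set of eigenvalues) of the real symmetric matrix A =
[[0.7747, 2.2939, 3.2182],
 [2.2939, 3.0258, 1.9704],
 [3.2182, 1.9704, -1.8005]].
sigma(A) ≈ {-4, 0, 6}

A is real symmetric, so its spectrum consists of real eigenvalues. Expanding the characteristic polynomial of the displayed matrix gives
  det(λ I - A) = p(λ) = λ^3 + (-2)λ^2 + (-24)λ + (0).
Solving p(λ) = 0 yields eigenvalues ≈ -4, 0, 6. (A is shown rounded to 4 decimals, so these recover the underlying integer eigenvalues to within that precision.)
Verification: the trace of A = 2 equals the sum of eigenvalues 2, and det(A) ≈ 0.0002 matches the eigenvalue product 0.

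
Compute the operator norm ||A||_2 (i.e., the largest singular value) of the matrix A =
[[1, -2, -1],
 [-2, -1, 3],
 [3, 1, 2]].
||A||_2 ≈ 3.9164 (= sqrt(largest eigenvalue of A^T A))

||A||_2 = sigma_max(A) = sqrt(lambda_max(A^T A)). Form the symmetric matrix M = A^T A =
[[14, 3, -1],
 [3, 6, 1],
 [-1, 1, 14]].
Its characteristic polynomial (trace, sum of principal 2x2 minors, determinant of M give the coefficients) is
  p(λ) = det(λ I - M) = λ^3 - 34λ^2 + 353λ - 1024.
No integer candidate from the rational root theorem (±divisors of 1024) is a root, so the roots are irrational. The cubic discriminant is Δ = 20224 > 0, so there are three distinct real roots. p(4) = -92 and p(5) = 16 have opposite signs, so a root lies in (4, 5); Newton's method refines it to λ ≈ 4.8249. p(13) = 16 and p(14) = -2 have opposite signs, so a root lies in (13, 14); Newton's method refines it to λ ≈ 13.8371. p(15) = -4 and p(16) = 16 have opposite signs, so a root lies in (15, 16); Newton's method refines it to λ ≈ 15.338. Check (Vieta): the three roots sum to 34, matching tr M = 34.
So the eigenvalues of A^T A are ≈ 4.8249, 13.8371, 15.338 (all ≥ 0, as they must be for A^T A). The largest is λ_max ≈ 15.338, hence ||A||_2 = sqrt(λ_max) ≈ 3.9164.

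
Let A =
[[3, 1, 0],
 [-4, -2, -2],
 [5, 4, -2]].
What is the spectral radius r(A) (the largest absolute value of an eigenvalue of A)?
r(A) ≈ 3.0809

The eigenvalues of A are the roots of its characteristic polynomial. With M = A (coefficients from the trace, the sum of principal 2x2 minors, and det A):
  p(λ) = det(λ I - M) = λ^3 + λ^2 + 4λ - 18.
No integer candidate from the rational root theorem (±divisors of 18) is a root, so the roots are irrational. The cubic discriminant is Δ = -10212 < 0, so there is one real root and a complex-conjugate pair. p(1) = -12 and p(2) = 2 have opposite signs, so a root lies in (1, 2); Newton's method refines it to λ ≈ 1.8963. Dividing out (λ - (1.8963)) leaves approximately λ^2 + 2.8963λ + 9.4922. For λ^2 + 2.8963λ + 9.4922 the discriminant is -29.5803. It is negative, so the remaining roots are the complex-conjugate pair λ ≈ -1.4481 ± 2.7194i. Their product equals the constant term, so |λ|^2 ≈ 9.4922 and |λ| ≈ 3.0809.
Thus the eigenvalues (to 4 decimals) are 1.8963 (modulus 1.8963); -1.4481 ± 2.7194i (modulus 3.0809). The spectral radius is the largest modulus: r(A) ≈ 3.0809. (Cross-check: r(A) ≤ ||A||_2 ≈ 8.3643; equality holds whenever A is normal, though it can also hold for some non-normal A.)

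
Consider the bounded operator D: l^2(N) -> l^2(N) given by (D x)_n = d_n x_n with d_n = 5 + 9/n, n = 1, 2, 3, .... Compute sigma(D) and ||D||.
sigma(D) = {5 + 9/n : n ≥ 1} ∪ {5}; ||D|| = 14

A bounded diagonal operator on l^2 with diagonal entries d_n has spectrum equal to the closure of {d_n : n ≥ 1}: every d_n is an eigenvalue (with eigenvector e_n), so {d_n} ⊂ sigma(D); the spectrum is closed, so its closure is too; and for lambda not in the closure, (D - lambda I) has bounded inverse (the diagonal entries 1/(d_n - lambda) are bounded). For our sequence d_n = 5 + 9/n, n = 1, 2, 3, ...:
  - {d_n} = {5 + 9/n : n ≥ 1}; the only limit point is 5
  - closure = {5 + 9/n : n ≥ 1} ∪ {5}
For the norm: a diagonal operator has ||D|| = sup_n |d_n|. Here d_n = 5 + 9/n is positive and decreasing, so sup_n |d_n| = d_1 = 5 + 9 = 14. So ||D|| = 14.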